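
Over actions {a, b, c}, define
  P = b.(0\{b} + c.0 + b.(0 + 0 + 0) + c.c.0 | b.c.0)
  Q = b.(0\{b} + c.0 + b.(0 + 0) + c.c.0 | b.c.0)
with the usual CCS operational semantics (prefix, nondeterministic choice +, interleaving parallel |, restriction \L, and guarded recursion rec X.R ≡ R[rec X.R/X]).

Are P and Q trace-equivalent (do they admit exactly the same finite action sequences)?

LTS(P): 12 reachable states
  p0 = b.(0\{b} + c.0 + b.(0 + 0 + 0) + c.c.0 | b.c.0) → -b-> p1
  p1 = 0\{b} + c.0 + b.(0 + 0 + 0) + c.c.0 | b.c.0 → -b-> p2, -b-> p3, -c-> p4, -c-> p5
  p2 = 0 + 0 + 0 → ·
  p3 = c.c.0 | c.0 → -c-> p6, -c-> p7
  p4 = 0 → ·
  p5 = c.0 | b.c.0 → -b-> p6, -c-> p8
  p6 = c.0 | c.0 → -c-> p10, -c-> p9
  p7 = c.c.0 | 0 → -c-> p10
  p8 = 0 | b.c.0 → -b-> p9
  p9 = 0 | c.0 → -c-> p11
  p10 = c.0 | 0 → -c-> p11
  p11 = 0 | 0 → ·
LTS(Q): 12 reachable states
  q0 = b.(0\{b} + c.0 + b.(0 + 0) + c.c.0 | b.c.0) → -b-> q1
  q1 = 0\{b} + c.0 + b.(0 + 0) + c.c.0 | b.c.0 → -b-> q2, -b-> q3, -c-> q4, -c-> q5
  q2 = 0 + 0 → ·
  q3 = c.c.0 | c.0 → -c-> q6, -c-> q7
  q4 = 0 → ·
  q5 = c.0 | b.c.0 → -b-> q6, -c-> q8
  q6 = c.0 | c.0 → -c-> q10, -c-> q9
  q7 = c.c.0 | 0 → -c-> q10
  q8 = 0 | b.c.0 → -b-> q9
  q9 = 0 | c.0 → -c-> q11
  q10 = c.0 | 0 → -c-> q11
  q11 = 0 | 0 → ·
Partition-refinement fixed point:
  B0 = {p0, q0}
  B1 = {p1, q1}
  B2 = {p3, q3}
  B3 = {p6, p7, q6, q7}
  B4 = {p10, p9, q10, q9}
  B5 = {p11, p2, p4, q11, q2, q4}
  B6 = {p5, q5}
  B7 = {p8, q8}
p0 ∈ B0, q0 ∈ B0 → same block
Bisimilar ⇒ trace-equivalent.

YES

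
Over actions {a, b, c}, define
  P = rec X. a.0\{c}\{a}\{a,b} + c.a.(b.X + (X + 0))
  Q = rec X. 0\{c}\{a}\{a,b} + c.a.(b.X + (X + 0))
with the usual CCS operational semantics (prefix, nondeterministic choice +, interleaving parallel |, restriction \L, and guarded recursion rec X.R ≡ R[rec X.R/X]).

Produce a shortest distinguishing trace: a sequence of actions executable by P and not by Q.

LTS(P): 4 reachable states
  p0 = rec X. a.0\{c}\{a}\{a,b} + c.a.(b.X + (X + 0)) ⊢ -a-> p1, -c-> p2
  p1 = 0\{c}\{a}\{a,b} ⊢ ∅
  p2 = a.(b.(rec X. a.0\{c}\{a}\{a,b} + c.a.(b.X + (X + 0))) + ((rec X. a.0\{c}\{a}\{a,b} + c.a.(b.X + (X + 0))) + 0)) ⊢ -a-> p3
  p3 = b.(rec X. a.0\{c}\{a}\{a,b} + c.a.(b.X + (X + 0))) + ((rec X. a.0\{c}\{a}\{a,b} + c.a.(b.X + (X + 0))) + 0) ⊢ -a-> p1, -b-> p0, -c-> p2
LTS(Q): 3 reachable states
  q0 = rec X. 0\{c}\{a}\{a,b} + c.a.(b.X + (X + 0)) ⊢ -c-> q1
  q1 = a.(b.(rec X. 0\{c}\{a}\{a,b} + c.a.(b.X + (X + 0))) + ((rec X. 0\{c}\{a}\{a,b} + c.a.(b.X + (X + 0))) + 0)) ⊢ -a-> q2
  q2 = b.(rec X. 0\{c}\{a}\{a,b} + c.a.(b.X + (X + 0))) + ((rec X. 0\{c}\{a}\{a,b} + c.a.(b.X + (X + 0))) + 0) ⊢ -b-> q0, -c-> q1
Trace ⟨a⟩ through P, begin at {p0}:
  step 1 (a): {p1}
  P completes σ.
Trace ⟨a⟩ through Q, begin at {q0}:
  step 1 (a): ∅ (Q stuck)

a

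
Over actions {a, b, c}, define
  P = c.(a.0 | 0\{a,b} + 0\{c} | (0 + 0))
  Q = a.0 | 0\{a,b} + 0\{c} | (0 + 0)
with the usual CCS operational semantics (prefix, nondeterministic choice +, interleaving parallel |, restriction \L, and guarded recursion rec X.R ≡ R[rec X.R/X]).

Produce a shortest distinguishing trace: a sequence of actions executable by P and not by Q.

P's transition system — 3 states:
  u0 = c.(a.0 | 0\{a,b} + 0\{c} | (0 + 0)) has moves —c→ u1
  u1 = a.0 | 0\{a,b} + 0\{c} | (0 + 0) has moves —a→ u2
  u2 = 0 | 0\{a,b} has moves ∅
Q's transition system — 2 states:
  v0 = a.0 | 0\{a,b} + 0\{c} | (0 + 0) has moves —a→ v1
  v1 = 0 | 0\{a,b} has moves ∅
Run σ = ⟨c⟩ on P: start {u0}
  step 1 (c): {u1}
  — P admits the full trace.
Run σ = ⟨c⟩ on Q: start {v0}
  step 1 (c): no successor for Q

c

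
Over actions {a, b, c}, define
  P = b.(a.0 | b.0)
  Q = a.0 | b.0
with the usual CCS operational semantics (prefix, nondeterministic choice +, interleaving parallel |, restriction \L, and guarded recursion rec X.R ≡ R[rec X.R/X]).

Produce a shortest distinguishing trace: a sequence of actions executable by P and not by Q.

bb

Reachable graph of P (5 states):
  m0 = b.(a.0 | b.0) ⊢ —b→ m1
  m1 = a.0 | b.0 ⊢ —a→ m2, —b→ m3
  m2 = 0 | b.0 ⊢ —b→ m4
  m3 = a.0 | 0 ⊢ —a→ m4
  m4 = 0 | 0 ⊢ ·
Reachable graph of Q (4 states):
  n0 = a.0 | b.0 ⊢ —a→ n1, —b→ n2
  n1 = 0 | b.0 ⊢ —b→ n3
  n2 = a.0 | 0 ⊢ —a→ n3
  n3 = 0 | 0 ⊢ ·
Executing bb from P (initial set {m0}):
  [1] b ⇒ {m1}
  [2] b ⇒ {m3}
  P completes σ.
Executing bb from Q (initial set {n0}):
  [1] b ⇒ {n2}
  [2] b ⇒ ∅ (Q stuck)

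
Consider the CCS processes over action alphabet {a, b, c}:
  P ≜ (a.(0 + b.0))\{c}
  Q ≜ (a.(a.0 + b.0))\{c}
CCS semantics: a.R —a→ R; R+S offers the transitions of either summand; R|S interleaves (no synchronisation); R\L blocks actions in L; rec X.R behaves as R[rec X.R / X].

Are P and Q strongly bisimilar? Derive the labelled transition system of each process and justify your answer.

Reachable graph of P (3 states):
  m0 = (a.(0 + b.0))\{c} | ··a··> m1
  m1 = (0 + b.0)\{c} | ··b··> m2
  m2 = 0\{c} | deadlocked
Reachable graph of Q (3 states):
  n0 = (a.(a.0 + b.0))\{c} | ··a··> n1
  n1 = (a.0 + b.0)\{c} | ··a··> n2, ··b··> n2
  n2 = 0\{c} | deadlocked
Bisimilarity quotient blocks:
  B0 = {m0}
  B1 = {m1}
  B2 = {m2, n2}
  B3 = {n0}
  B4 = {n1}
m0 ∈ B0, n0 ∈ B3 → different blocks

P ≁ Q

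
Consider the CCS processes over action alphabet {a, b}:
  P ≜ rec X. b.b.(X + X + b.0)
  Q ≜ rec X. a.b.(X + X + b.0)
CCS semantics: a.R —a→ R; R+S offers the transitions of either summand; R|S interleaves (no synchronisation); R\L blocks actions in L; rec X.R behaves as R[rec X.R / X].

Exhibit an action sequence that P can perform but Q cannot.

LTS(P): 4 reachable states
  m0 = rec X. b.b.(X + X + b.0) | —b→ m1
  m1 = b.((rec X. b.b.(X + X + b.0)) + (rec X. b.b.(X + X + b.0)) + b.0) | —b→ m2
  m2 = (rec X. b.b.(X + X + b.0)) + (rec X. b.b.(X + X + b.0)) + b.0 | —b→ m1, —b→ m3
  m3 = 0 | stopped
LTS(Q): 4 reachable states
  n0 = rec X. a.b.(X + X + b.0) | —a→ n1
  n1 = b.((rec X. a.b.(X + X + b.0)) + (rec X. a.b.(X + X + b.0)) + b.0) | —b→ n2
  n2 = (rec X. a.b.(X + X + b.0)) + (rec X. a.b.(X + X + b.0)) + b.0 | —a→ n1, —b→ n3
  n3 = 0 | stopped
Trace ⟨b⟩ through P, begin at {m0}:
  step 1 (b): {m1}
  P completes σ.
Trace ⟨b⟩ through Q, begin at {n0}:
  step 1 (b): ∅  — Q cannot continue

b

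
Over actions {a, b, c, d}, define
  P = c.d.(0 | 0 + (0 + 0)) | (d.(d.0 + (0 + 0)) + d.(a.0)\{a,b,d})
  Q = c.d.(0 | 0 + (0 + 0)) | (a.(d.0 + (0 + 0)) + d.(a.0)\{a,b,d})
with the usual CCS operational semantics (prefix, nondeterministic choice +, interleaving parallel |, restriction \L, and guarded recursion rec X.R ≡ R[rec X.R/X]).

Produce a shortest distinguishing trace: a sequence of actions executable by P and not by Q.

Reachable graph of P (12 states):
  p0 = c.d.(0 | 0 + (0 + 0)) | (d.(d.0 + (0 + 0)) + d.(a.0)\{a,b,d}) has moves =c=> p1, =d=> p2, =d=> p3
  p1 = d.(0 | 0 + (0 + 0)) | (d.(d.0 + (0 + 0)) + d.(a.0)\{a,b,d}) has moves =d=> p4, =d=> p5, =d=> p6
  p2 = c.d.(0 | 0 + (0 + 0)) | (a.0)\{a,b,d} has moves =c=> p5
  p3 = c.d.(0 | 0 + (0 + 0)) | (d.0 + (0 + 0)) has moves =c=> p6, =d=> p7
  p4 = (0 | 0 + (0 + 0)) | (d.(d.0 + (0 + 0)) + d.(a.0)\{a,b,d}) has moves =d=> p8, =d=> p9
  p5 = d.(0 | 0 + (0 + 0)) | (a.0)\{a,b,d} has moves =d=> p8
  p6 = d.(0 | 0 + (0 + 0)) | (d.0 + (0 + 0)) has moves =d=> p10, =d=> p9
  p7 = c.d.(0 | 0 + (0 + 0)) | 0 has moves =c=> p10
  p8 = (0 | 0 + (0 + 0)) | (a.0)\{a,b,d} has moves (no moves)
  p9 = (0 | 0 + (0 + 0)) | (d.0 + (0 + 0)) has moves =d=> p11
  p10 = d.(0 | 0 + (0 + 0)) | 0 has moves =d=> p11
  p11 = (0 | 0 + (0 + 0)) | 0 has moves (no moves)
Reachable graph of Q (12 states):
  q0 = c.d.(0 | 0 + (0 + 0)) | (a.(d.0 + (0 + 0)) + d.(a.0)\{a,b,d}) has moves =a=> q1, =c=> q2, =d=> q3
  q1 = c.d.(0 | 0 + (0 + 0)) | (d.0 + (0 + 0)) has moves =c=> q4, =d=> q5
  q2 = d.(0 | 0 + (0 + 0)) | (a.(d.0 + (0 + 0)) + d.(a.0)\{a,b,d}) has moves =a=> q4, =d=> q6, =d=> q7
  q3 = c.d.(0 | 0 + (0 + 0)) | (a.0)\{a,b,d} has moves =c=> q7
  q4 = d.(0 | 0 + (0 + 0)) | (d.0 + (0 + 0)) has moves =d=> q8, =d=> q9
  q5 = c.d.(0 | 0 + (0 + 0)) | 0 has moves =c=> q9
  q6 = (0 | 0 + (0 + 0)) | (a.(d.0 + (0 + 0)) + d.(a.0)\{a,b,d}) has moves =a=> q8, =d=> q10
  q7 = d.(0 | 0 + (0 + 0)) | (a.0)\{a,b,d} has moves =d=> q10
  q8 = (0 | 0 + (0 + 0)) | (d.0 + (0 + 0)) has moves =d=> q11
  q9 = d.(0 | 0 + (0 + 0)) | 0 has moves =d=> q11
  q10 = (0 | 0 + (0 + 0)) | (a.0)\{a,b,d} has moves (no moves)
  q11 = (0 | 0 + (0 + 0)) | 0 has moves (no moves)
Trace ⟨dd⟩ through P, begin at {p0}:
  step 1 (d): {p2, p3}
  step 2 (d): {p7}
  P completes σ.
Trace ⟨dd⟩ through Q, begin at {q0}:
  step 1 (d): {q3}
  step 2 (d): no successor for Q

dd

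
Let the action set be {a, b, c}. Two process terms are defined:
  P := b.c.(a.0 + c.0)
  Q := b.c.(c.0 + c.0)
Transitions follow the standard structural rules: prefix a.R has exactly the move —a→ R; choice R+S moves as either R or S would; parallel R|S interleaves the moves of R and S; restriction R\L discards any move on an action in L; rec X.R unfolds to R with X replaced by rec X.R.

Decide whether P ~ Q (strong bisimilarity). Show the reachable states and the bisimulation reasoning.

P's transition system — 4 states:
  u0 = b.c.(a.0 + c.0) → —b→ u1
  u1 = c.(a.0 + c.0) → —c→ u2
  u2 = a.0 + c.0 → —a→ u3, —c→ u3
  u3 = 0 → stopped
Q's transition system — 4 states:
  v0 = b.c.(c.0 + c.0) → —b→ v1
  v1 = c.(c.0 + c.0) → —c→ v2
  v2 = c.0 + c.0 → —c→ v3
  v3 = 0 → stopped
Bisimilarity quotient blocks:
  B0 = {u0}
  B1 = {u1}
  B2 = {u2}
  B3 = {u3, v3}
  B4 = {v0}
  B5 = {v1}
  B6 = {v2}
u0 ∈ B0, v0 ∈ B4 → different blocks

NO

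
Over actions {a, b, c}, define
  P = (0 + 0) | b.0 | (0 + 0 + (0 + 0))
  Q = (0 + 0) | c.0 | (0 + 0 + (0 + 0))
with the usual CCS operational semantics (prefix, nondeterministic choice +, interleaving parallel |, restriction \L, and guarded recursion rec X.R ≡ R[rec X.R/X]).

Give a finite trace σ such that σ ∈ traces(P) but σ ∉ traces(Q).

P's transition system — 2 states:
  u0 = (0 + 0) | b.0 | (0 + 0 + (0 + 0)) ⊢ —b→ u1
  u1 = (0 + 0) | 0 | (0 + 0 + (0 + 0)) ⊢ deadlocked
Q's transition system — 2 states:
  v0 = (0 + 0) | c.0 | (0 + 0 + (0 + 0)) ⊢ —c→ v1
  v1 = (0 + 0) | 0 | (0 + 0 + (0 + 0)) ⊢ deadlocked
Trace ⟨b⟩ through P, begin at {u0}:
  [1] b ⇒ {u1}
  — P admits the full trace.
Trace ⟨b⟩ through Q, begin at {v0}:
  [1] b ⇒ ∅  — Q cannot continue

b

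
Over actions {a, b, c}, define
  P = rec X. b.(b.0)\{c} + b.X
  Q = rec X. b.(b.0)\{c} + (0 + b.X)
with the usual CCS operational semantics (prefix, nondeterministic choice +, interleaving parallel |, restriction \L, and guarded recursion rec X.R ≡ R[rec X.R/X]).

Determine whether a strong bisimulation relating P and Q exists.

bisimilar

LTS(P): 3 reachable states
  p0 = rec X. b.(b.0)\{c} + b.X ⊢ ··b··> p0, ··b··> p1
  p1 = (b.0)\{c} ⊢ ··b··> p2
  p2 = 0\{c} ⊢ ∅
LTS(Q): 3 reachable states
  q0 = rec X. b.(b.0)\{c} + (0 + b.X) ⊢ ··b··> q0, ··b··> q1
  q1 = (b.0)\{c} ⊢ ··b··> q2
  q2 = 0\{c} ⊢ ∅
Partition-refinement fixed point:
  B0 = {p0, q0}
  B1 = {p1, q1}
  B2 = {p2, q2}
p0 ∈ B0, q0 ∈ B0 → same block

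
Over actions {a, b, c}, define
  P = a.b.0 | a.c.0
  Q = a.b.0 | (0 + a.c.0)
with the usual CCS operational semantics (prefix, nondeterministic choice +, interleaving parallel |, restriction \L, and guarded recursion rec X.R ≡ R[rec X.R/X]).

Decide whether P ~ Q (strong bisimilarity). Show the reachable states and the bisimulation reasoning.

P's transition system — 9 states:
  s0 = a.b.0 | a.c.0 has moves --a--▸ s1, --a--▸ s2
  s1 = a.b.0 | c.0 has moves --a--▸ s3, --c--▸ s4
  s2 = b.0 | a.c.0 has moves --a--▸ s3, --b--▸ s5
  s3 = b.0 | c.0 has moves --b--▸ s6, --c--▸ s7
  s4 = a.b.0 | 0 has moves --a--▸ s7
  s5 = 0 | a.c.0 has moves --a--▸ s6
  s6 = 0 | c.0 has moves --c--▸ s8
  s7 = b.0 | 0 has moves --b--▸ s8
  s8 = 0 | 0 has moves ·
Q's transition system — 9 states:
  t0 = a.b.0 | (0 + a.c.0) has moves --a--▸ t1, --a--▸ t2
  t1 = a.b.0 | c.0 has moves --a--▸ t3, --c--▸ t4
  t2 = b.0 | (0 + a.c.0) has moves --a--▸ t3, --b--▸ t5
  t3 = b.0 | c.0 has moves --b--▸ t6, --c--▸ t7
  t4 = a.b.0 | 0 has moves --a--▸ t7
  t5 = 0 | (0 + a.c.0) has moves --a--▸ t6
  t6 = 0 | c.0 has moves --c--▸ t8
  t7 = b.0 | 0 has moves --b--▸ t8
  t8 = 0 | 0 has moves ·
Partition-refinement fixed point:
  B0 = {s0, t0}
  B1 = {s1, t1}
  B2 = {s4, t4}
  B3 = {s7, t7}
  B4 = {s8, t8}
  B5 = {s3, t3}
  B6 = {s6, t6}
  B7 = {s2, t2}
  B8 = {s5, t5}
s0 ∈ B0, t0 ∈ B0 → same block

bisimilar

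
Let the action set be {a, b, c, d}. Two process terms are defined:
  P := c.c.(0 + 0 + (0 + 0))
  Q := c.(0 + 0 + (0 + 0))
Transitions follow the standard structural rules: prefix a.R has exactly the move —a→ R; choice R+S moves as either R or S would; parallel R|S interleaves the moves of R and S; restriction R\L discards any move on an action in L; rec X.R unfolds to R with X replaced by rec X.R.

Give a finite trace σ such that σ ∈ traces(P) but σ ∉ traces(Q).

cc

Reachable graph of P (3 states):
  m0 = c.c.(0 + 0 + (0 + 0)) → -c-> m1
  m1 = c.(0 + 0 + (0 + 0)) → -c-> m2
  m2 = 0 + 0 + (0 + 0) → (no moves)
Reachable graph of Q (2 states):
  n0 = c.(0 + 0 + (0 + 0)) → -c-> n1
  n1 = 0 + 0 + (0 + 0) → (no moves)
Executing cc from P (initial set {m0}):
  [1] c ⇒ {m1}
  [2] c ⇒ {m2}
  ✓ P
Executing cc from Q (initial set {n0}):
  [1] c ⇒ {n1}
  [2] c ⇒ ∅  — Q cannot continue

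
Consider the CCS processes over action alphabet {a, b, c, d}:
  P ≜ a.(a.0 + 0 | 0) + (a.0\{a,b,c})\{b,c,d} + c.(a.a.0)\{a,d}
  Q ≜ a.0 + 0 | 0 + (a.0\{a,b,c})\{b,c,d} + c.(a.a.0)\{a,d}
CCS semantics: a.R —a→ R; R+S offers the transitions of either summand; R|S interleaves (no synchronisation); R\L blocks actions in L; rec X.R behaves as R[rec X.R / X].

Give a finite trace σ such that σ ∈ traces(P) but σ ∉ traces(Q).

Reachable graph of P (5 states):
  m0 = a.(a.0 + 0 | 0) + (a.0\{a,b,c})\{b,c,d} + c.(a.a.0)\{a,d} | ··a··> m1, ··a··> m2, ··c··> m3
  m1 = 0\{a,b,c}\{b,c,d} | ∅
  m2 = a.0 + 0 | 0 | ··a··> m4
  m3 = (a.a.0)\{a,d} | ∅
  m4 = 0 | ∅
Reachable graph of Q (4 states):
  n0 = a.0 + 0 | 0 + (a.0\{a,b,c})\{b,c,d} + c.(a.a.0)\{a,d} | ··a··> n1, ··a··> n2, ··c··> n3
  n1 = 0 | ∅
  n2 = 0\{a,b,c}\{b,c,d} | ∅
  n3 = (a.a.0)\{a,d} | ∅
Executing aa from P (initial set {m0}):
  step 1 (a): {m1, m2}
  step 2 (a): {m4}
  P completes σ.
Executing aa from Q (initial set {n0}):
  step 1 (a): {n1, n2}
  step 2 (a): no successor for Q

aa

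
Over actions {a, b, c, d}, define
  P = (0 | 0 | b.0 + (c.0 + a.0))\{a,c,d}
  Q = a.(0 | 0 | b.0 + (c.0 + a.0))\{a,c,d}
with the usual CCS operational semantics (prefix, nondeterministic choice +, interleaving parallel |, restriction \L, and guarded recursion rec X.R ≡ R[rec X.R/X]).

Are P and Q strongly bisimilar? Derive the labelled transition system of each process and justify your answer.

P's transition system — 2 states:
  p0 = (0 | 0 | b.0 + (c.0 + a.0))\{a,c,d} :: --b--▸ p1
  p1 = (0 | 0 | 0)\{a,c,d} :: ∅
Q's transition system — 3 states:
  q0 = a.(0 | 0 | b.0 + (c.0 + a.0))\{a,c,d} :: --a--▸ q1
  q1 = (0 | 0 | b.0 + (c.0 + a.0))\{a,c,d} :: --b--▸ q2
  q2 = (0 | 0 | 0)\{a,c,d} :: ∅
Partition-refinement fixed point:
  B0 = {p0, q1}
  B1 = {p1, q2}
  B2 = {q0}
p0 ∈ B0, q0 ∈ B2 → different blocks

NO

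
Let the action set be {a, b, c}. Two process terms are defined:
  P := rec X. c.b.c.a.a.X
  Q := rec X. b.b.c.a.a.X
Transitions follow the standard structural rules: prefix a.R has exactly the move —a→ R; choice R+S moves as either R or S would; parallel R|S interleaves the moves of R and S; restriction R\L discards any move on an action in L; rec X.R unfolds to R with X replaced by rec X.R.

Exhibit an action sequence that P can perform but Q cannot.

c

P's transition system — 5 states:
  m0 = rec X. c.b.c.a.a.X | --c--▸ m1
  m1 = b.c.a.a.(rec X. c.b.c.a.a.X) | --b--▸ m2
  m2 = c.a.a.(rec X. c.b.c.a.a.X) | --c--▸ m3
  m3 = a.a.(rec X. c.b.c.a.a.X) | --a--▸ m4
  m4 = a.(rec X. c.b.c.a.a.X) | --a--▸ m0
Q's transition system — 5 states:
  n0 = rec X. b.b.c.a.a.X | --b--▸ n1
  n1 = b.c.a.a.(rec X. b.b.c.a.a.X) | --b--▸ n2
  n2 = c.a.a.(rec X. b.b.c.a.a.X) | --c--▸ n3
  n3 = a.a.(rec X. b.b.c.a.a.X) | --a--▸ n4
  n4 = a.(rec X. b.b.c.a.a.X) | --a--▸ n0
Executing c from P (initial set {m0}):
  step 1 (c): {m1}
  ✓ P
Executing c from Q (initial set {n0}):
  step 1 (c): ∅ (Q stuck)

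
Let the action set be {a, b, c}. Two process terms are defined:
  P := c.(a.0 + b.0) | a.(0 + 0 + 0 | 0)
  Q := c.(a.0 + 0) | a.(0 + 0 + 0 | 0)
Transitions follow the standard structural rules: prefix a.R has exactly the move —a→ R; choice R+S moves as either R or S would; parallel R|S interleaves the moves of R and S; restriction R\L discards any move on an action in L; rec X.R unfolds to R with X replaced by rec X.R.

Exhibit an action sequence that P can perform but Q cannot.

P's transition system — 6 states:
  m0 = c.(a.0 + b.0) | a.(0 + 0 + 0 | 0) ⊢ --a--▸ m1, --c--▸ m2
  m1 = c.(a.0 + b.0) | (0 + 0 + 0 | 0) ⊢ --c--▸ m3
  m2 = (a.0 + b.0) | a.(0 + 0 + 0 | 0) ⊢ --a--▸ m3, --a--▸ m4, --b--▸ m4
  m3 = (a.0 + b.0) | (0 + 0 + 0 | 0) ⊢ --a--▸ m5, --b--▸ m5
  m4 = 0 | a.(0 + 0 + 0 | 0) ⊢ --a--▸ m5
  m5 = 0 | (0 + 0 + 0 | 0) ⊢ ·
Q's transition system — 6 states:
  n0 = c.(a.0 + 0) | a.(0 + 0 + 0 | 0) ⊢ --a--▸ n1, --c--▸ n2
  n1 = c.(a.0 + 0) | (0 + 0 + 0 | 0) ⊢ --c--▸ n3
  n2 = (a.0 + 0) | a.(0 + 0 + 0 | 0) ⊢ --a--▸ n3, --a--▸ n4
  n3 = (a.0 + 0) | (0 + 0 + 0 | 0) ⊢ --a--▸ n5
  n4 = 0 | a.(0 + 0 + 0 | 0) ⊢ --a--▸ n5
  n5 = 0 | (0 + 0 + 0 | 0) ⊢ ·
Trace ⟨cb⟩ through P, begin at {m0}:
  step 1 (c): {m2}
  step 2 (b): {m4}
  — P admits the full trace.
Trace ⟨cb⟩ through Q, begin at {n0}:
  step 1 (c): {n2}
  step 2 (b): ∅  — Q cannot continue

cb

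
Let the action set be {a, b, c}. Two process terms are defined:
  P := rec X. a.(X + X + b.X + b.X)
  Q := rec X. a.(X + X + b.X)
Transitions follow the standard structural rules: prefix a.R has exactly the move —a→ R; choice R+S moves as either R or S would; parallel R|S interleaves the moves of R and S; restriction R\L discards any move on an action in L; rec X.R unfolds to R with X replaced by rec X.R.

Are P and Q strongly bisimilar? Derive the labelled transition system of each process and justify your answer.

LTS(P): 2 reachable states
  m0 = rec X. a.(X + X + b.X + b.X) ⊢ -a-> m1
  m1 = (rec X. a.(X + X + b.X + b.X)) + (rec X. a.(X + X + b.X + b.X)) + b.(rec X. a.(X + X + b.X + b.X)) + b.(rec X. a.(X + X + b.X + b.X)) ⊢ -a-> m1, -b-> m0
LTS(Q): 2 reachable states
  n0 = rec X. a.(X + X + b.X) ⊢ -a-> n1
  n1 = (rec X. a.(X + X + b.X)) + (rec X. a.(X + X + b.X)) + b.(rec X. a.(X + X + b.X)) ⊢ -a-> n1, -b-> n0
Partition-refinement fixed point:
  B0 = {m0, n0}
  B1 = {m1, n1}
m0 ∈ B0, n0 ∈ B0 → same block

YES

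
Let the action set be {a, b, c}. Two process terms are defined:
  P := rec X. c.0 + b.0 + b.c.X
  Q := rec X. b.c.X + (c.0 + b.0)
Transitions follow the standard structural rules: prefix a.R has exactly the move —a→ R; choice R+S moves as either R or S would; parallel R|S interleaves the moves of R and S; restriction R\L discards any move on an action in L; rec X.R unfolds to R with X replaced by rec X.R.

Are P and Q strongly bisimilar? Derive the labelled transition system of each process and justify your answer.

P's transition system — 3 states:
  u0 = rec X. c.0 + b.0 + b.c.X :: —b→ u1, —b→ u2, —c→ u1
  u1 = 0 :: ∅
  u2 = c.(rec X. c.0 + b.0 + b.c.X) :: —c→ u0
Q's transition system — 3 states:
  v0 = rec X. b.c.X + (c.0 + b.0) :: —b→ v1, —b→ v2, —c→ v1
  v1 = 0 :: ∅
  v2 = c.(rec X. b.c.X + (c.0 + b.0)) :: —c→ v0
Bisimilarity quotient blocks:
  B0 = {u0, v0}
  B1 = {u2, v2}
  B2 = {u1, v1}
u0 ∈ B0, v0 ∈ B0 → same block

P ~ Q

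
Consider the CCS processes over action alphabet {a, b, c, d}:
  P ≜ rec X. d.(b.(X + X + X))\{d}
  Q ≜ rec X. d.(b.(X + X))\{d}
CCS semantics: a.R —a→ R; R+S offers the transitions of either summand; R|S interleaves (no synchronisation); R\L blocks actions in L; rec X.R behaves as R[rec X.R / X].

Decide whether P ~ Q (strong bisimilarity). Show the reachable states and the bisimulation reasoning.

bisimilar

P's transition system — 3 states:
  m0 = rec X. d.(b.(X + X + X))\{d} | =d=> m1
  m1 = (b.((rec X. d.(b.(X + X + X))\{d}) + (rec X. d.(b.(X + X + X))\{d}) + (rec X. d.(b.(X + X + X))\{d})))\{d} | =b=> m2
  m2 = ((rec X. d.(b.(X + X + X))\{d}) + (rec X. d.(b.(X + X + X))\{d}) + (rec X. d.(b.(X + X + X))\{d}))\{d} | stopped
Q's transition system — 3 states:
  n0 = rec X. d.(b.(X + X))\{d} | =d=> n1
  n1 = (b.((rec X. d.(b.(X + X))\{d}) + (rec X. d.(b.(X + X))\{d})))\{d} | =b=> n2
  n2 = ((rec X. d.(b.(X + X))\{d}) + (rec X. d.(b.(X + X))\{d}))\{d} | stopped
Bisimilarity quotient blocks:
  B0 = {m0, n0}
  B1 = {m1, n1}
  B2 = {m2, n2}
m0 ∈ B0, n0 ∈ B0 → same block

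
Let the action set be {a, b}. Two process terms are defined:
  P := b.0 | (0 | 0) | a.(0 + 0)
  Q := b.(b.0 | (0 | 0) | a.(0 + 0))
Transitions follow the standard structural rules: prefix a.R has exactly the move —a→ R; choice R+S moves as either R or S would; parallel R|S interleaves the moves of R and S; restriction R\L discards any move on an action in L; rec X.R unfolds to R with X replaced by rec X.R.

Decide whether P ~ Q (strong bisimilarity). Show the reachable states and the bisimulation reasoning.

not bisimilar

Reachable graph of P (4 states):
  p0 = b.0 | (0 | 0) | a.(0 + 0) ⊢ —a→ p1, —b→ p2
  p1 = b.0 | (0 | 0) | (0 + 0) ⊢ —b→ p3
  p2 = 0 | (0 | 0) | a.(0 + 0) ⊢ —a→ p3
  p3 = 0 | (0 | 0) | (0 + 0) ⊢ ·
Reachable graph of Q (5 states):
  q0 = b.(b.0 | (0 | 0) | a.(0 + 0)) ⊢ —b→ q1
  q1 = b.0 | (0 | 0) | a.(0 + 0) ⊢ —a→ q2, —b→ q3
  q2 = b.0 | (0 | 0) | (0 + 0) ⊢ —b→ q4
  q3 = 0 | (0 | 0) | a.(0 + 0) ⊢ —a→ q4
  q4 = 0 | (0 | 0) | (0 + 0) ⊢ ·
Bisimilarity quotient blocks:
  B0 = {p0, q1}
  B1 = {p1, q2}
  B2 = {p3, q4}
  B3 = {p2, q3}
  B4 = {q0}
p0 ∈ B0, q0 ∈ B4 → different blocks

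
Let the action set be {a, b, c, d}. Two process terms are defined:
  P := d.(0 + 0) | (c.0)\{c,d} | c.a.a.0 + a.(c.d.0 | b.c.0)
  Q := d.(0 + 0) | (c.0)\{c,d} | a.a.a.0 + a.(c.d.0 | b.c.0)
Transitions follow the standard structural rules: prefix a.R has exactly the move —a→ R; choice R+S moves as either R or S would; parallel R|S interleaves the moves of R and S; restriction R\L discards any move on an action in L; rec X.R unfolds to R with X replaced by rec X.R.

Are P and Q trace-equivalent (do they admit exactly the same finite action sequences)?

trace-distinct — witness ⟨c⟩

LTS(P): 17 reachable states
  m0 = d.(0 + 0) | (c.0)\{c,d} | c.a.a.0 + a.(c.d.0 | b.c.0) | ··a··> m1, ··c··> m2, ··d··> m3
  m1 = c.d.0 | b.c.0 | ··b··> m4, ··c··> m5
  m2 = d.(0 + 0) | (c.0)\{c,d} | a.a.0 | ··a··> m6, ··d··> m7
  m3 = (0 + 0) | (c.0)\{c,d} | c.a.a.0 | ··c··> m7
  m4 = c.d.0 | c.0 | ··c··> m8, ··c··> m9
  m5 = d.0 | b.c.0 | ··b··> m9, ··d··> m10
  m6 = d.(0 + 0) | (c.0)\{c,d} | a.0 | ··a··> m11, ··d··> m12
  m7 = (0 + 0) | (c.0)\{c,d} | a.a.0 | ··a··> m12
  m8 = c.d.0 | 0 | ··c··> m13
  m9 = d.0 | c.0 | ··c··> m13, ··d··> m14
  m10 = 0 | b.c.0 | ··b··> m14
  m11 = d.(0 + 0) | (c.0)\{c,d} | 0 | ··d··> m15
  m12 = (0 + 0) | (c.0)\{c,d} | a.0 | ··a··> m15
  m13 = d.0 | 0 | ··d··> m16
  m14 = 0 | c.0 | ··c··> m16
  m15 = (0 + 0) | (c.0)\{c,d} | 0 | ∅
  m16 = 0 | 0 | ∅
LTS(Q): 17 reachable states
  n0 = d.(0 + 0) | (c.0)\{c,d} | a.a.a.0 + a.(c.d.0 | b.c.0) | ··a··> n1, ··a··> n2, ··d··> n3
  n1 = c.d.0 | b.c.0 | ··b··> n4, ··c··> n5
  n2 = d.(0 + 0) | (c.0)\{c,d} | a.a.0 | ··a··> n6, ··d··> n7
  n3 = (0 + 0) | (c.0)\{c,d} | a.a.a.0 | ··a··> n7
  n4 = c.d.0 | c.0 | ··c··> n8, ··c··> n9
  n5 = d.0 | b.c.0 | ··b··> n9, ··d··> n10
  n6 = d.(0 + 0) | (c.0)\{c,d} | a.0 | ··a··> n11, ··d··> n12
  n7 = (0 + 0) | (c.0)\{c,d} | a.a.0 | ··a··> n12
  n8 = c.d.0 | 0 | ··c··> n13
  n9 = d.0 | c.0 | ··c··> n13, ··d··> n14
  n10 = 0 | b.c.0 | ··b··> n14
  n11 = d.(0 + 0) | (c.0)\{c,d} | 0 | ··d··> n15
  n12 = (0 + 0) | (c.0)\{c,d} | a.0 | ··a··> n15
  n13 = d.0 | 0 | ··d··> n16
  n14 = 0 | c.0 | ··c··> n16
  n15 = (0 + 0) | (c.0)\{c,d} | 0 | ∅
  n16 = 0 | 0 | ∅
Executing c from P (initial set {m0}):
  step 1 (c): {m2}
  — P admits the full trace.
Executing c from Q (initial set {n0}):
  step 1 (c): ∅ (Q stuck)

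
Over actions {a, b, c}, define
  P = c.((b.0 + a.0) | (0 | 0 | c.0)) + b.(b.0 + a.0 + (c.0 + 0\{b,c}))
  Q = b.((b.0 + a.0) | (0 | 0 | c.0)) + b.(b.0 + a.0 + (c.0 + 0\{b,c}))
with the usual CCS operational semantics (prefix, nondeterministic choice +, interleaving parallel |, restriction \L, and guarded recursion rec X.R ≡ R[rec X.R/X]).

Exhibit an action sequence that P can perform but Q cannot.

Reachable graph of P (7 states):
  u0 = c.((b.0 + a.0) | (0 | 0 | c.0)) + b.(b.0 + a.0 + (c.0 + 0\{b,c})) :: —b→ u1, —c→ u2
  u1 = b.0 + a.0 + (c.0 + 0\{b,c}) :: —a→ u3, —b→ u3, —c→ u3
  u2 = (b.0 + a.0) | (0 | 0 | c.0) :: —a→ u4, —b→ u4, —c→ u5
  u3 = 0 :: deadlocked
  u4 = 0 | (0 | 0 | c.0) :: —c→ u6
  u5 = (b.0 + a.0) | (0 | 0 | 0) :: —a→ u6, —b→ u6
  u6 = 0 | (0 | 0 | 0) :: deadlocked
Reachable graph of Q (7 states):
  v0 = b.((b.0 + a.0) | (0 | 0 | c.0)) + b.(b.0 + a.0 + (c.0 + 0\{b,c})) :: —b→ v1, —b→ v2
  v1 = (b.0 + a.0) | (0 | 0 | c.0) :: —a→ v3, —b→ v3, —c→ v4
  v2 = b.0 + a.0 + (c.0 + 0\{b,c}) :: —a→ v5, —b→ v5, —c→ v5
  v3 = 0 | (0 | 0 | c.0) :: —c→ v6
  v4 = (b.0 + a.0) | (0 | 0 | 0) :: —a→ v6, —b→ v6
  v5 = 0 :: deadlocked
  v6 = 0 | (0 | 0 | 0) :: deadlocked
Trace ⟨c⟩ through P, begin at {u0}:
  [1] c ⇒ {u2}
  — P admits the full trace.
Trace ⟨c⟩ through Q, begin at {v0}:
  [1] c ⇒ ∅  — Q cannot continue

c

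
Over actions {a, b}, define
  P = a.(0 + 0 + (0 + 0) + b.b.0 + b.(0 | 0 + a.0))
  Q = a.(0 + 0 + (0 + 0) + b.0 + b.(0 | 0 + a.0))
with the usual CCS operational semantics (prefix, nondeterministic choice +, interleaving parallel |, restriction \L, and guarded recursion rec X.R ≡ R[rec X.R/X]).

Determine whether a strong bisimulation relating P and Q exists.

not bisimilar

P's transition system — 5 states:
  s0 = a.(0 + 0 + (0 + 0) + b.b.0 + b.(0 | 0 + a.0)) → --a--▸ s1
  s1 = 0 + 0 + (0 + 0) + b.b.0 + b.(0 | 0 + a.0) → --b--▸ s2, --b--▸ s3
  s2 = 0 | 0 + a.0 → --a--▸ s4
  s3 = b.0 → --b--▸ s4
  s4 = 0 → ·
Q's transition system — 4 states:
  t0 = a.(0 + 0 + (0 + 0) + b.0 + b.(0 | 0 + a.0)) → --a--▸ t1
  t1 = 0 + 0 + (0 + 0) + b.0 + b.(0 | 0 + a.0) → --b--▸ t2, --b--▸ t3
  t2 = 0 → ·
  t3 = 0 | 0 + a.0 → --a--▸ t2
Bisimilarity quotient blocks:
  B0 = {s0}
  B1 = {s1}
  B2 = {s2, t3}
  B3 = {s4, t2}
  B4 = {s3}
  B5 = {t0}
  B6 = {t1}
s0 ∈ B0, t0 ∈ B5 → different blocks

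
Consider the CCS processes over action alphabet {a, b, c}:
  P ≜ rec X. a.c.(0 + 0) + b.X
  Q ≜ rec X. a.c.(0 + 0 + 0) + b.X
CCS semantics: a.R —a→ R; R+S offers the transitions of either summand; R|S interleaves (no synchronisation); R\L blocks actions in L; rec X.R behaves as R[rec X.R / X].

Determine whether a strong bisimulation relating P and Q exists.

YES

LTS(P): 3 reachable states
  u0 = rec X. a.c.(0 + 0) + b.X :: =a=> u1, =b=> u0
  u1 = c.(0 + 0) :: =c=> u2
  u2 = 0 + 0 :: stopped
LTS(Q): 3 reachable states
  v0 = rec X. a.c.(0 + 0 + 0) + b.X :: =a=> v1, =b=> v0
  v1 = c.(0 + 0 + 0) :: =c=> v2
  v2 = 0 + 0 + 0 :: stopped
Coarsest stable partition (strong bisimilarity classes):
  B0 = {u0, v0}
  B1 = {u1, v1}
  B2 = {u2, v2}
u0 ∈ B0, v0 ∈ B0 → same block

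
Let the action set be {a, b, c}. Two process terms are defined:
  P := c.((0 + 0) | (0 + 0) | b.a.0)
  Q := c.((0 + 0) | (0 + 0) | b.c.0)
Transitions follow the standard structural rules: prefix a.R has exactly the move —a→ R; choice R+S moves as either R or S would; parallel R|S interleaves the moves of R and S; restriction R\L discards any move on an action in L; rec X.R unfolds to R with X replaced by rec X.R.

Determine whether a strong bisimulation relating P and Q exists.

P's transition system — 4 states:
  m0 = c.((0 + 0) | (0 + 0) | b.a.0) :: ··c··> m1
  m1 = (0 + 0) | (0 + 0) | b.a.0 :: ··b··> m2
  m2 = (0 + 0) | (0 + 0) | a.0 :: ··a··> m3
  m3 = (0 + 0) | (0 + 0) | 0 :: deadlocked
Q's transition system — 4 states:
  n0 = c.((0 + 0) | (0 + 0) | b.c.0) :: ··c··> n1
  n1 = (0 + 0) | (0 + 0) | b.c.0 :: ··b··> n2
  n2 = (0 + 0) | (0 + 0) | c.0 :: ··c··> n3
  n3 = (0 + 0) | (0 + 0) | 0 :: deadlocked
Partition-refinement fixed point:
  B0 = {m0}
  B1 = {m1}
  B2 = {m2}
  B3 = {m3, n3}
  B4 = {n0}
  B5 = {n1}
  B6 = {n2}
m0 ∈ B0, n0 ∈ B4 → different blocks

NO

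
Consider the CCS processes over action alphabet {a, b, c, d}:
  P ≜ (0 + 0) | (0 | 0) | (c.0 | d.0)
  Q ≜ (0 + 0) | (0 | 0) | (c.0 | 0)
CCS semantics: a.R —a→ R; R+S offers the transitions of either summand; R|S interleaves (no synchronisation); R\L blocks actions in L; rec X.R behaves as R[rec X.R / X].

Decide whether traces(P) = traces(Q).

NO — witness ⟨d⟩

P's transition system — 4 states:
  u0 = (0 + 0) | (0 | 0) | (c.0 | d.0) has moves --c--▸ u1, --d--▸ u2
  u1 = (0 + 0) | (0 | 0) | (0 | d.0) has moves --d--▸ u3
  u2 = (0 + 0) | (0 | 0) | (c.0 | 0) has moves --c--▸ u3
  u3 = (0 + 0) | (0 | 0) | (0 | 0) has moves ·
Q's transition system — 2 states:
  v0 = (0 + 0) | (0 | 0) | (c.0 | 0) has moves --c--▸ v1
  v1 = (0 + 0) | (0 | 0) | (0 | 0) has moves ·
Executing d from P (initial set {u0}):
  after d @ step 1: {u2}
  — P admits the full trace.
Executing d from Q (initial set {v0}):
  after d @ step 1: no successor for Q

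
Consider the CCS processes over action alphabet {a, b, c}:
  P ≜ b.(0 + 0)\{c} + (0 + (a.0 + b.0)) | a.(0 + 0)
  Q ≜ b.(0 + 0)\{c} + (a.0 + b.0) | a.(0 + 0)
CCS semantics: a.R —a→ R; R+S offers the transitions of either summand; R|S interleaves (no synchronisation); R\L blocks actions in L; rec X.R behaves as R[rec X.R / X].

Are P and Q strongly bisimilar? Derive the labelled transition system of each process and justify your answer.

P ~ Q

P's transition system — 5 states:
  m0 = b.(0 + 0)\{c} + (0 + (a.0 + b.0)) | a.(0 + 0) → -a-> m1, -a-> m2, -b-> m2, -b-> m3
  m1 = (0 + (a.0 + b.0)) | (0 + 0) → -a-> m4, -b-> m4
  m2 = 0 | a.(0 + 0) → -a-> m4
  m3 = (0 + 0)\{c} → (no moves)
  m4 = 0 | (0 + 0) → (no moves)
Q's transition system — 5 states:
  n0 = b.(0 + 0)\{c} + (a.0 + b.0) | a.(0 + 0) → -a-> n1, -a-> n2, -b-> n2, -b-> n3
  n1 = (a.0 + b.0) | (0 + 0) → -a-> n4, -b-> n4
  n2 = 0 | a.(0 + 0) → -a-> n4
  n3 = (0 + 0)\{c} → (no moves)
  n4 = 0 | (0 + 0) → (no moves)
Coarsest stable partition (strong bisimilarity classes):
  B0 = {m0, n0}
  B1 = {m1, n1}
  B2 = {m3, m4, n3, n4}
  B3 = {m2, n2}
m0 ∈ B0, n0 ∈ B0 → same block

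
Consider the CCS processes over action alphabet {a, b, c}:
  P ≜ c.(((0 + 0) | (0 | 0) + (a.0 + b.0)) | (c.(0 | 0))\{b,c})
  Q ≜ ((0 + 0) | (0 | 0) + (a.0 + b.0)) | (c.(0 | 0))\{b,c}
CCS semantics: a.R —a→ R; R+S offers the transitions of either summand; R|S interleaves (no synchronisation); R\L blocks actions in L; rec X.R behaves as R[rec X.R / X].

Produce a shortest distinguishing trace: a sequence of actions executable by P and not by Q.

c

P's transition system — 3 states:
  m0 = c.(((0 + 0) | (0 | 0) + (a.0 + b.0)) | (c.(0 | 0))\{b,c}) :: —c→ m1
  m1 = ((0 + 0) | (0 | 0) + (a.0 + b.0)) | (c.(0 | 0))\{b,c} :: —a→ m2, —b→ m2
  m2 = 0 | (c.(0 | 0))\{b,c} :: ·
Q's transition system — 2 states:
  n0 = ((0 + 0) | (0 | 0) + (a.0 + b.0)) | (c.(0 | 0))\{b,c} :: —a→ n1, —b→ n1
  n1 = 0 | (c.(0 | 0))\{b,c} :: ·
Executing c from P (initial set {m0}):
  step 1 (c): {m1}
  — P admits the full trace.
Executing c from Q (initial set {n0}):
  step 1 (c): ∅  — Q cannot continue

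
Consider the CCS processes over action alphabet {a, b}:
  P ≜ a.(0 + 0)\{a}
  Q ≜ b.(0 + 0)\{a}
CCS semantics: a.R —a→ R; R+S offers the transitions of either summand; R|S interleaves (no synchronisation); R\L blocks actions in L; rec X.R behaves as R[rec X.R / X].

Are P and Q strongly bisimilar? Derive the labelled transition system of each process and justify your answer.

LTS(P): 2 reachable states
  s0 = a.(0 + 0)\{a} has moves -a-> s1
  s1 = (0 + 0)\{a} has moves ·
LTS(Q): 2 reachable states
  t0 = b.(0 + 0)\{a} has moves -b-> t1
  t1 = (0 + 0)\{a} has moves ·
Coarsest stable partition (strong bisimilarity classes):
  B0 = {s0}
  B1 = {s1, t1}
  B2 = {t0}
s0 ∈ B0, t0 ∈ B2 → different blocks

P ≁ Q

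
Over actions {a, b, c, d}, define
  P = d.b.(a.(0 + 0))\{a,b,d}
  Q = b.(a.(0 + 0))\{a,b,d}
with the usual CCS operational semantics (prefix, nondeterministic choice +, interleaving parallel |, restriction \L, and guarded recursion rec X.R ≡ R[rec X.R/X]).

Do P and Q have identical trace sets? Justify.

P's transition system — 3 states:
  u0 = d.b.(a.(0 + 0))\{a,b,d} :: =d=> u1
  u1 = b.(a.(0 + 0))\{a,b,d} :: =b=> u2
  u2 = (a.(0 + 0))\{a,b,d} :: stopped
Q's transition system — 2 states:
  v0 = b.(a.(0 + 0))\{a,b,d} :: =b=> v1
  v1 = (a.(0 + 0))\{a,b,d} :: stopped
Run σ = ⟨d⟩ on P: start {u0}
  step 1 (d): {u1}
  P completes σ.
Run σ = ⟨d⟩ on Q: start {v0}
  step 1 (d): ∅ (Q stuck)

trace-distinct — witness ⟨d⟩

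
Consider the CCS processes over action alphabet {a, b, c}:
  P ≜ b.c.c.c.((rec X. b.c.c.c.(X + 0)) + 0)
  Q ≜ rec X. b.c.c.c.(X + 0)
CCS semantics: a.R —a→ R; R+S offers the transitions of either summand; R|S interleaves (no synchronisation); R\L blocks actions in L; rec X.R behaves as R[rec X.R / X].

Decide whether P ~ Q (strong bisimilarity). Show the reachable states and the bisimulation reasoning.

YES

P's transition system — 5 states:
  s0 = b.c.c.c.((rec X. b.c.c.c.(X + 0)) + 0) :: —b→ s1
  s1 = c.c.c.((rec X. b.c.c.c.(X + 0)) + 0) :: —c→ s2
  s2 = c.c.((rec X. b.c.c.c.(X + 0)) + 0) :: —c→ s3
  s3 = c.((rec X. b.c.c.c.(X + 0)) + 0) :: —c→ s4
  s4 = (rec X. b.c.c.c.(X + 0)) + 0 :: —b→ s1
Q's transition system — 5 states:
  t0 = rec X. b.c.c.c.(X + 0) :: —b→ t1
  t1 = c.c.c.((rec X. b.c.c.c.(X + 0)) + 0) :: —c→ t2
  t2 = c.c.((rec X. b.c.c.c.(X + 0)) + 0) :: —c→ t3
  t3 = c.((rec X. b.c.c.c.(X + 0)) + 0) :: —c→ t4
  t4 = (rec X. b.c.c.c.(X + 0)) + 0 :: —b→ t1
Coarsest stable partition (strong bisimilarity classes):
  B0 = {s0, s4, t0, t4}
  B1 = {s1, t1}
  B2 = {s2, t2}
  B3 = {s3, t3}
s0 ∈ B0, t0 ∈ B0 → same block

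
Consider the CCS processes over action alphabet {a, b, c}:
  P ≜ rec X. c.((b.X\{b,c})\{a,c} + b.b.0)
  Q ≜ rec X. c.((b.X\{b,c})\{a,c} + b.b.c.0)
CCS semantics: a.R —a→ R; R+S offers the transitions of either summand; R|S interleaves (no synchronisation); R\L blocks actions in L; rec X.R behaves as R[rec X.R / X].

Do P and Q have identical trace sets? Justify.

P's transition system — 5 states:
  u0 = rec X. c.((b.X\{b,c})\{a,c} + b.b.0) | —c→ u1
  u1 = (b.(rec X. c.((b.X\{b,c})\{a,c} + b.b.0))\{b,c})\{a,c} + b.b.0 | —b→ u2, —b→ u3
  u2 = (rec X. c.((b.X\{b,c})\{a,c} + b.b.0))\{b,c}\{a,c} | ·
  u3 = b.0 | —b→ u4
  u4 = 0 | ·
Q's transition system — 6 states:
  v0 = rec X. c.((b.X\{b,c})\{a,c} + b.b.c.0) | —c→ v1
  v1 = (b.(rec X. c.((b.X\{b,c})\{a,c} + b.b.c.0))\{b,c})\{a,c} + b.b.c.0 | —b→ v2, —b→ v3
  v2 = (rec X. c.((b.X\{b,c})\{a,c} + b.b.c.0))\{b,c}\{a,c} | ·
  v3 = b.c.0 | —b→ v4
  v4 = c.0 | —c→ v5
  v5 = 0 | ·
Executing cbbc from Q (initial set {v0}):
  [1] c ⇒ {v1}
  [2] b ⇒ {v2, v3}
  [3] b ⇒ {v4}
  [4] c ⇒ {v5}
  Q completes σ.
Executing cbbc from P (initial set {u0}):
  [1] c ⇒ {u1}
  [2] b ⇒ {u2, u3}
  [3] b ⇒ {u4}
  [4] c ⇒ ∅ (P stuck)

trace-distinct — witness ⟨cbbc⟩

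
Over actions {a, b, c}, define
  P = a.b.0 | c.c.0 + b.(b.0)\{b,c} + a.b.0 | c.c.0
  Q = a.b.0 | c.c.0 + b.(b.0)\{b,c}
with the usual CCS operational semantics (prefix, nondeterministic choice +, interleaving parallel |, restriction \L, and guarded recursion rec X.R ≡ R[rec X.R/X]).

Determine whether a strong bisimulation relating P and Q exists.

LTS(P): 10 reachable states
  u0 = a.b.0 | c.c.0 + b.(b.0)\{b,c} + a.b.0 | c.c.0 :: -a-> u1, -b-> u2, -c-> u3
  u1 = b.0 | c.c.0 :: -b-> u4, -c-> u5
  u2 = (b.0)\{b,c} :: (no moves)
  u3 = a.b.0 | c.0 :: -a-> u5, -c-> u6
  u4 = 0 | c.c.0 :: -c-> u7
  u5 = b.0 | c.0 :: -b-> u7, -c-> u8
  u6 = a.b.0 | 0 :: -a-> u8
  u7 = 0 | c.0 :: -c-> u9
  u8 = b.0 | 0 :: -b-> u9
  u9 = 0 | 0 :: (no moves)
LTS(Q): 10 reachable states
  v0 = a.b.0 | c.c.0 + b.(b.0)\{b,c} :: -a-> v1, -b-> v2, -c-> v3
  v1 = b.0 | c.c.0 :: -b-> v4, -c-> v5
  v2 = (b.0)\{b,c} :: (no moves)
  v3 = a.b.0 | c.0 :: -a-> v5, -c-> v6
  v4 = 0 | c.c.0 :: -c-> v7
  v5 = b.0 | c.0 :: -b-> v7, -c-> v8
  v6 = a.b.0 | 0 :: -a-> v8
  v7 = 0 | c.0 :: -c-> v9
  v8 = b.0 | 0 :: -b-> v9
  v9 = 0 | 0 :: (no moves)
Bisimilarity quotient blocks:
  B0 = {u0, v0}
  B1 = {u2, u9, v2, v9}
  B2 = {u3, v3}
  B3 = {u6, v6}
  B4 = {u8, v8}
  B5 = {u5, v5}
  B6 = {u7, v7}
  B7 = {u1, v1}
  B8 = {u4, v4}
u0 ∈ B0, v0 ∈ B0 → same block

P ~ Q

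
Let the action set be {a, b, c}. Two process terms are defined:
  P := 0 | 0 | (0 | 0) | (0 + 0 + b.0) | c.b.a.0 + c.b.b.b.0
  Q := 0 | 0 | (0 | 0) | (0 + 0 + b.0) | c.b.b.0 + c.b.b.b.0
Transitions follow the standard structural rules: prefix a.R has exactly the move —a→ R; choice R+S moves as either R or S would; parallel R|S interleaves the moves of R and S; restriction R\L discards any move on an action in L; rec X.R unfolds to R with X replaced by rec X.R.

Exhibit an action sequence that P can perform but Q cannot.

Reachable graph of P (12 states):
  u0 = 0 | 0 | (0 | 0) | (0 + 0 + b.0) | c.b.a.0 + c.b.b.b.0 → =b=> u1, =c=> u2, =c=> u3
  u1 = 0 | 0 | (0 | 0) | 0 | c.b.a.0 → =c=> u4
  u2 = 0 | 0 | (0 | 0) | (0 + 0 + b.0) | b.a.0 → =b=> u4, =b=> u5
  u3 = b.b.b.0 → =b=> u6
  u4 = 0 | 0 | (0 | 0) | 0 | b.a.0 → =b=> u7
  u5 = 0 | 0 | (0 | 0) | (0 + 0 + b.0) | a.0 → =a=> u8, =b=> u7
  u6 = b.b.0 → =b=> u9
  u7 = 0 | 0 | (0 | 0) | 0 | a.0 → =a=> u10
  u8 = 0 | 0 | (0 | 0) | (0 + 0 + b.0) | 0 → =b=> u10
  u9 = b.0 → =b=> u11
  u10 = 0 | 0 | (0 | 0) | 0 | 0 → ∅
  u11 = 0 → ∅
Reachable graph of Q (12 states):
  v0 = 0 | 0 | (0 | 0) | (0 + 0 + b.0) | c.b.b.0 + c.b.b.b.0 → =b=> v1, =c=> v2, =c=> v3
  v1 = 0 | 0 | (0 | 0) | 0 | c.b.b.0 → =c=> v4
  v2 = 0 | 0 | (0 | 0) | (0 + 0 + b.0) | b.b.0 → =b=> v4, =b=> v5
  v3 = b.b.b.0 → =b=> v6
  v4 = 0 | 0 | (0 | 0) | 0 | b.b.0 → =b=> v7
  v5 = 0 | 0 | (0 | 0) | (0 + 0 + b.0) | b.0 → =b=> v7, =b=> v8
  v6 = b.b.0 → =b=> v9
  v7 = 0 | 0 | (0 | 0) | 0 | b.0 → =b=> v10
  v8 = 0 | 0 | (0 | 0) | (0 + 0 + b.0) | 0 → =b=> v10
  v9 = b.0 → =b=> v11
  v10 = 0 | 0 | (0 | 0) | 0 | 0 → ∅
  v11 = 0 → ∅
Run σ = ⟨cba⟩ on P: start {u0}
  step 1 (c): {u2, u3}
  step 2 (b): {u4, u5, u6}
  step 3 (a): {u8}
  ✓ P
Run σ = ⟨cba⟩ on Q: start {v0}
  step 1 (c): {v2, v3}
  step 2 (b): {v4, v5, v6}
  step 3 (a): ∅  — Q cannot continue

cba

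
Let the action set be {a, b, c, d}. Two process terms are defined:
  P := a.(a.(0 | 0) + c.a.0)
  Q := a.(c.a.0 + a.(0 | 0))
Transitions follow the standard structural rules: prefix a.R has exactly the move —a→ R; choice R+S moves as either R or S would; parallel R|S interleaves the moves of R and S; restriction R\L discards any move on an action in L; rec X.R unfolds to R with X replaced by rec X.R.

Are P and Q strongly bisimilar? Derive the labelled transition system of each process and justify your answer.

bisimilar

Reachable graph of P (5 states):
  u0 = a.(a.(0 | 0) + c.a.0) | =a=> u1
  u1 = a.(0 | 0) + c.a.0 | =a=> u2, =c=> u3
  u2 = 0 | 0 | ∅
  u3 = a.0 | =a=> u4
  u4 = 0 | ∅
Reachable graph of Q (5 states):
  v0 = a.(c.a.0 + a.(0 | 0)) | =a=> v1
  v1 = c.a.0 + a.(0 | 0) | =a=> v2, =c=> v3
  v2 = 0 | 0 | ∅
  v3 = a.0 | =a=> v4
  v4 = 0 | ∅
Coarsest stable partition (strong bisimilarity classes):
  B0 = {u0, v0}
  B1 = {u1, v1}
  B2 = {u2, u4, v2, v4}
  B3 = {u3, v3}
u0 ∈ B0, v0 ∈ B0 → same block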